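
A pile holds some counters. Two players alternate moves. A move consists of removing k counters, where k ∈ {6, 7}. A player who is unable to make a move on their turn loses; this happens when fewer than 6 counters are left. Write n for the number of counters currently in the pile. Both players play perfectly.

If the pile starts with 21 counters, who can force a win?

The first player wins.

Label each position W (a win for the player to move) or L (a loss). A position with no legal move is L; any other position is W exactly when some move reaches an L, and L when every move reaches a W.
n=0: no move → L
n=1: no move → L
n=2: no move → L
n=3: no move → L
n=4: no move → L
n=5: no move → L
n=6: →0(L), so W
n=7: →1(L), so W
n=8: →2(L), so W
n=9: →3(L), so W
n=10: →4(L), so W
n=11: →5(L), so W
n=12: →5(L), so W
n=13: →7(W), 6(W) — all W, so L
n=14: →8(W), 7(W) — all W, so L
n=15: →9(W), 8(W) — all W, so L
n=16: →10(W), 9(W) — all W, so L
n=17: →11(W), 10(W) — all W, so L
n=18: →12(W), 11(W) — all W, so L
n=19: →13(L), so W
n=20: →14(L), so W
n=21: →15(L), so W
The starting position 21 is W: the player to move should remove 6, leaving 15, handing over an L position.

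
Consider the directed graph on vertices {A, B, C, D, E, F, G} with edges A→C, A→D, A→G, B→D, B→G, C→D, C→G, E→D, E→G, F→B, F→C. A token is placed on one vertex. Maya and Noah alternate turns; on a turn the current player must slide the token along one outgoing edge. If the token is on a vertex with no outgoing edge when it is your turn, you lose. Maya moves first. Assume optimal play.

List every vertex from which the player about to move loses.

D, F, G

Build the W/L table. Terminal = L. A non-terminal position is W if it has a move to some L; otherwise it is L.
Every edge goes from a vertex to one that appears earlier in the order D, G, C, B, F, E, A, so processing vertices in that order labels each vertex after all of its successors.
D: no outgoing edge → L
G: no outgoing edge → L
C: →G(L), so W
B: →G(L), so W
F: →B(W), C(W) — all W, so L
E: →G(L), so W
A: →G(L), so W
Reading off the rows marked L gives the requested list; there are 3 such vertices.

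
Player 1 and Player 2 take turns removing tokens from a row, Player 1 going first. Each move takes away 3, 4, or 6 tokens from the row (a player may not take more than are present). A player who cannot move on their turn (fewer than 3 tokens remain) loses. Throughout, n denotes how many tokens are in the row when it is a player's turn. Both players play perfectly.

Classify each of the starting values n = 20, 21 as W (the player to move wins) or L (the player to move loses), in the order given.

Label each position W (a win for the player to move) or L (a loss). A position with no legal move is L; any other position is W exactly when some move reaches an L, and L when every move reaches a W.
n=0: no move → L
n=1: no move → L
n=2: no move → L
n=3: →0(L), so W
n=4: →1(L), so W
n=5: →2(L), so W
n=6: →2(L), so W
n=7: →1(L), so W
n=8: →2(L), so W
n=9: →6(W), 5(W), 3(W) — all W, so L
n=10: →7(W), 6(W), 4(W) — all W, so L
n=11: →8(W), 7(W), 5(W) — all W, so L
n=12: →9(L), so W
n=13: →10(L), so W
n=14: →11(L), so W
n=15: →11(L), so W
n=16: →10(L), so W
n=17: →11(L), so W
n=18: →15(W), 14(W), 12(W) — all W, so L
n=19: →16(W), 15(W), 13(W) — all W, so L
n=20: →17(W), 16(W), 14(W) — all W, so L
n=21: →18(L), so W

20: L, 21: W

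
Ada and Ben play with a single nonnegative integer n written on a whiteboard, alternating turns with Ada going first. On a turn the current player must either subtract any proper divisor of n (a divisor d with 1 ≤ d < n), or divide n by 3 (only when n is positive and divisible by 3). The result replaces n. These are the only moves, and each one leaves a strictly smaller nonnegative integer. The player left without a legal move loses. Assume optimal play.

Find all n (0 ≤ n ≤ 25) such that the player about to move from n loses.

0, 1, 4, 7, 9, 11, 13, 15, 17, 19, 23, 25

Use the standard recursion: the mover loses at a terminal position; elsewhere, the mover wins exactly when some move hands the opponent an L position.
n=0: no move → L
n=1: no move → L
n=2: reaches L-position 1 → W
n=3: reaches L-position 1 → W
n=4: only reaches 2(W), 3(W), all W → L
n=5: reaches L-position 4 → W
n=6: reaches L-position 4 → W
n=7: only reaches 6(W), which is W → L
n=8: reaches L-position 4 → W
n=9: only reaches 3(W), 6(W), 8(W), all W → L
n=10: reaches L-position 9 → W
n=11: only reaches 10(W), which is W → L
n=12: reaches L-position 4 → W
n=13: only reaches 12(W), which is W → L
n=14: reaches L-position 7 → W
n=15: only reaches 5(W), 10(W), 12(W), 14(W), all W → L
n=16: reaches L-position 15 → W
n=17: only reaches 16(W), which is W → L
n=18: reaches L-position 9 → W
n=19: only reaches 18(W), which is W → L
n=20: reaches L-position 15 → W
n=21: reaches L-position 7 → W
n=22: reaches L-position 11 → W
n=23: only reaches 22(W), which is W → L
n=24: reaches L-position 23 → W
n=25: only reaches 20(W), 24(W), all W → L
The losing starting values of n are exactly the entries labelled L in this table (12 of them).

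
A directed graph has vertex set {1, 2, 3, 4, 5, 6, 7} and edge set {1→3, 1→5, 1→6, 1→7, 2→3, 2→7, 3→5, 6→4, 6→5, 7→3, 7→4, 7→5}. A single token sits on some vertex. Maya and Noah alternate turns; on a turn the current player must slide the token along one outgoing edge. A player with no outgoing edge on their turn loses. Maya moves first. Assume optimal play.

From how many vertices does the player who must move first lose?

Build the W/L table. Terminal = L. A non-terminal position is W if it has a move to some L; otherwise it is L.
Every edge goes from a vertex to one that appears earlier in the order 4, 5, 6, 3, 7, 1, 2, so processing vertices in that order labels each vertex after all of its successors.
4: no outgoing edge → L
5: no outgoing edge → L
6: →5(L), so W
3: →5(L), so W
7: →5(L), so W
1: →5(L), so W
2: →7(W), 3(W) — all W, so L
The L vertices are 2, 4, 5; that is 3 in all.

3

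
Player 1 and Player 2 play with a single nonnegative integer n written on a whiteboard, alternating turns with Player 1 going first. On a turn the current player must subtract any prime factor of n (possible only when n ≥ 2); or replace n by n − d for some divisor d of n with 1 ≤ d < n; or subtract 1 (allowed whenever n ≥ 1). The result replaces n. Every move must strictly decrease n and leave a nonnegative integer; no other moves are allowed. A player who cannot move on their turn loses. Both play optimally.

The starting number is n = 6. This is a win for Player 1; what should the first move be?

Move to 4.

Use the standard recursion: the mover loses at a terminal position; elsewhere, the mover wins exactly when some move hands the opponent an L position.
n=0: no move → L
n=1: can move to 0, which is L ⇒ W
n=2: can move to 0, which is L ⇒ W
n=3: can move to 0, which is L ⇒ W
n=4: moves to 2(W), 3(W); every one is W ⇒ L
n=5: can move to 0, which is L ⇒ W
n=6: can move to 4, which is L ⇒ W
From 6, the L positions reachable in one move are: 4.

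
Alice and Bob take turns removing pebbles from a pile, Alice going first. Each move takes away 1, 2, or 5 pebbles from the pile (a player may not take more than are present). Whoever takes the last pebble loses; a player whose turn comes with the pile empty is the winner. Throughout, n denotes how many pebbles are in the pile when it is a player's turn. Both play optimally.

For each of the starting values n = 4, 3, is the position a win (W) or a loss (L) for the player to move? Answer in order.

4: L, 3: W

Classify positions by backward induction: terminal positions (no move available) are W. From any other position, the mover wins iff some move reaches an L.
n=0: no move; the opponent has just taken the last pebble and therefore loses → W
n=1: the only move is to 0(W), a W ⇒ L
n=2: can move to 1, which is L ⇒ W
n=3: can move to 1, which is L ⇒ W
n=4: moves to 3(W), 2(W); every one is W ⇒ L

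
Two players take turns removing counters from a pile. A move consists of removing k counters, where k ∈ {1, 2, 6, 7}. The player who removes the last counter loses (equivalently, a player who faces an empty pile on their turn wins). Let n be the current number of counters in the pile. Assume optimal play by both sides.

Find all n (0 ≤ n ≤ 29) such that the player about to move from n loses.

Work bottom-up. With no move the player to move wins. Otherwise the position is W if at least one move leads to an L position for the opponent, and L if every move leads to a W.
n=0: no move; the opponent has just taken the last counter and therefore loses → W
n=1: →0(W) only, which is W, so L
n=2: →1(L), so W
n=3: →1(L), so W
n=4: →3(W), 2(W) — all W, so L
n=5: →4(L), so W
n=6: →4(L), so W
n=7: →1(L), so W
n=8: →1(L), so W
n=9: →8(W), 7(W), 3(W), 2(W) — all W, so L
n=10: →9(L), so W
n=11: →9(L), so W
n=12: →11(W), 10(W), 6(W), 5(W) — all W, so L
n=13: →12(L), so W
n=14: →12(L), so W
n=15: →9(L), so W
n=16: →9(L), so W
n=17: →16(W), 15(W), 11(W), 10(W) — all W, so L
n=18: →17(L), so W
n=19: →17(L), so W
n=20: →19(W), 18(W), 14(W), 13(W) — all W, so L
n=21: →20(L), so W
n=22: →20(L), so W
n=23: →17(L), so W
n=24: →17(L), so W
n=25: →24(W), 23(W), 19(W), 18(W) — all W, so L
n=26: →25(L), so W
n=27: →25(L), so W
n=28: →27(W), 26(W), 22(W), 21(W) — all W, so L
n=29: →28(L), so W
The losing starting values of n are exactly the entries labelled L in this table (8 of them).

1, 4, 9, 12, 17, 20, 25, 28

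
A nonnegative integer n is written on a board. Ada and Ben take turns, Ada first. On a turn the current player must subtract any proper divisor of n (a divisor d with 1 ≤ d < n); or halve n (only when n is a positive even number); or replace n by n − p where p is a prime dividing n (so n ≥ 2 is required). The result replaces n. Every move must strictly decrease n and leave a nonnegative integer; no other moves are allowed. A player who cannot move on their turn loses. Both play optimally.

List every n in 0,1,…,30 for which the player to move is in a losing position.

Classify positions by backward induction: terminal positions (no move available) are L. From any other position, the mover wins iff some move reaches an L.
n=0: no move → L
n=1: no move → L
n=2: reaches L-position 0 → W
n=3: reaches L-position 0 → W
n=4: only reaches 2(W), 3(W), all W → L
n=5: reaches L-position 0 → W
n=6: reaches L-position 4 → W
n=7: reaches L-position 0 → W
n=8: reaches L-position 4 → W
n=9: only reaches 6(W), 8(W), all W → L
n=10: reaches L-position 9 → W
n=11: reaches L-position 0 → W
n=12: reaches L-position 9 → W
n=13: reaches L-position 0 → W
n=14: only reaches 7(W), 12(W), 13(W), all W → L
n=15: reaches L-position 14 → W
n=16: reaches L-position 14 → W
n=17: reaches L-position 0 → W
n=18: reaches L-position 9 → W
n=19: reaches L-position 0 → W
n=20: only reaches 10(W), 15(W), 16(W), 18(W), 19(W), all W → L
n=21: reaches L-position 14 → W
n=22: reaches L-position 20 → W
n=23: reaches L-position 0 → W
n=24: reaches L-position 20 → W
n=25: reaches L-position 20 → W
n=26: only reaches 13(W), 24(W), 25(W), all W → L
n=27: reaches L-position 26 → W
n=28: reaches L-position 14 → W
n=29: reaches L-position 0 → W
n=30: reaches L-position 20 → W
The losing starting values of n are exactly the entries labelled L in this table (7 of them).

0, 1, 4, 9, 14, 20, 26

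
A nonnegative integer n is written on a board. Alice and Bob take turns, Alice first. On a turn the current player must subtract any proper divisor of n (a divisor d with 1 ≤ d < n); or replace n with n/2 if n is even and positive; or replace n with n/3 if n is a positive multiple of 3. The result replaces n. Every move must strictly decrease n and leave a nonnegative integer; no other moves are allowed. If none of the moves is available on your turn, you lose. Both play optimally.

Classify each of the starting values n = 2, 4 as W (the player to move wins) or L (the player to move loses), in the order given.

Build the W/L table. Terminal = L. A non-terminal position is W if it has a move to some L; otherwise it is L.
n=0: no move → L
n=1: no move → L
n=2: can move to 1, which is L ⇒ W
n=3: can move to 1, which is L ⇒ W
n=4: moves to 2(W), 3(W); every one is W ⇒ L

2: W, 4: L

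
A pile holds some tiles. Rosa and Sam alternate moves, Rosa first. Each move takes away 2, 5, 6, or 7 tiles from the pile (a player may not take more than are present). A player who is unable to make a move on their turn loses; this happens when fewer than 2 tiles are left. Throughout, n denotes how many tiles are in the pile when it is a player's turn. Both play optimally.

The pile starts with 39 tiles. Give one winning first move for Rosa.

Remove 2, leaving 37.

Build the W/L table. Terminal = L. A non-terminal position is W if it has a move to some L; otherwise it is L.
n=0: no move → L
n=1: no move → L
n=2: W (go to 0, an L position)
n=3: W (go to 1, an L position)
n=4: L (sole option 2(W) is W)
n=5: W (go to 0, an L position)
n=6: W (go to 4, an L position)
n=7: W (go to 1, an L position)
n=8: W (go to 1, an L position)
n=9: W (go to 4, an L position)
n=10: W (go to 4, an L position)
n=11: W (go to 4, an L position)
n=12: L (options 10(W), 7(W), 6(W), 5(W) are all W)
n=13: L (options 11(W), 8(W), 7(W), 6(W) are all W)
n=14: W (go to 12, an L position)
n=15: W (go to 13, an L position)
n=16: L (options 14(W), 11(W), 10(W), 9(W) are all W)
n=17: W (go to 12, an L position)
n=18: W (go to 16, an L position)
n=19: W (go to 13, an L position)
n=20: W (go to 13, an L position)
n=21: W (go to 16, an L position)
n=22: W (go to 16, an L position)
n=23: W (go to 16, an L position)
n=24: L (options 22(W), 19(W), 18(W), 17(W) are all W)
n=25: L (options 23(W), 20(W), 19(W), 18(W) are all W)
n=26: W (go to 24, an L position)
n=27: W (go to 25, an L position)
n=28: L (options 26(W), 23(W), 22(W), 21(W) are all W)
n=29: W (go to 24, an L position)
n=30: W (go to 28, an L position)
n=31: W (go to 25, an L position)
n=32: W (go to 25, an L position)
n=33: W (go to 28, an L position)
n=34: W (go to 28, an L position)
n=35: W (go to 28, an L position)
n=36: L (options 34(W), 31(W), 30(W), 29(W) are all W)
n=37: L (options 35(W), 32(W), 31(W), 30(W) are all W)
n=38: W (go to 36, an L position)
n=39: W (go to 37, an L position)
From 39, the L positions reachable in one move are: 37.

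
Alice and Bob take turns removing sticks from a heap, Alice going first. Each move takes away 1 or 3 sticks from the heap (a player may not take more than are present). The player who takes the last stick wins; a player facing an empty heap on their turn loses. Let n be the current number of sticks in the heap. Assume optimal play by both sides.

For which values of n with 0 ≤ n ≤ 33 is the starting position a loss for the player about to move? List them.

0, 2, 4, 6, 8, 10, 12, 14, 16, 18, 20, 22, 24, 26, 28, 30, 32

Positions with no move are L. A position that does have a move is losing for the player to move precisely when every available move leads to a winning position for the opponent. Fill in the labels:
n=0: no move → L
n=1: →0(L), so W
n=2: →1(W) only, which is W, so L
n=3: →2(L), so W
n=4: →3(W), 1(W) — all W, so L
n=5: →4(L), so W
n=6: →5(W), 3(W) — all W, so L
n=7: →6(L), so W
n=8: →7(W), 5(W) — all W, so L
n=9: →8(L), so W
n=10: →9(W), 7(W) — all W, so L
n=11: →10(L), so W
n=12: →11(W), 9(W) — all W, so L
n=13: →12(L), so W
n=14: →13(W), 11(W) — all W, so L
n=15: →14(L), so W
n=16: →15(W), 13(W) — all W, so L
n=17: →16(L), so W
n=18: →17(W), 15(W) — all W, so L
n=19: →18(L), so W
n=20: →19(W), 17(W) — all W, so L
n=21: →20(L), so W
n=22: →21(W), 19(W) — all W, so L
n=23: →22(L), so W
n=24: →23(W), 21(W) — all W, so L
n=25: →24(L), so W
n=26: →25(W), 23(W) — all W, so L
n=27: →26(L), so W
n=28: →27(W), 25(W) — all W, so L
n=29: →28(L), so W
n=30: →29(W), 27(W) — all W, so L
n=31: →30(L), so W
n=32: →31(W), 29(W) — all W, so L
n=33: →32(L), so W
Reading off the rows marked L gives the requested list; there are 17 such values of n.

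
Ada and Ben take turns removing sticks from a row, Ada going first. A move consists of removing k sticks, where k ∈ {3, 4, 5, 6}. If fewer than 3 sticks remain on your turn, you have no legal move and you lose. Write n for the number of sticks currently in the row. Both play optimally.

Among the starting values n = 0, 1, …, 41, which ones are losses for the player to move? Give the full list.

Classify positions by backward induction: terminal positions (no move available) are L. From any other position, the mover wins iff some move reaches an L.
n=0: no move → L
n=1: no move → L
n=2: no move → L
n=3: →0(L), so W
n=4: →1(L), so W
n=5: →2(L), so W
n=6: →2(L), so W
n=7: →2(L), so W
n=8: →2(L), so W
n=9: →6(W), 5(W), 4(W), 3(W) — all W, so L
n=10: →7(W), 6(W), 5(W), 4(W) — all W, so L
n=11: →8(W), 7(W), 6(W), 5(W) — all W, so L
n=12: →9(L), so W
n=13: →10(L), so W
n=14: →11(L), so W
n=15: →11(L), so W
n=16: →11(L), so W
n=17: →11(L), so W
n=18: →15(W), 14(W), 13(W), 12(W) — all W, so L
n=19: →16(W), 15(W), 14(W), 13(W) — all W, so L
n=20: →17(W), 16(W), 15(W), 14(W) — all W, so L
n=21: →18(L), so W
n=22: →19(L), so W
n=23: →20(L), so W
n=24: →20(L), so W
n=25: →20(L), so W
n=26: →20(L), so W
n=27: →24(W), 23(W), 22(W), 21(W) — all W, so L
n=28: →25(W), 24(W), 23(W), 22(W) — all W, so L
n=29: →26(W), 25(W), 24(W), 23(W) — all W, so L
n=30: →27(L), so W
n=31: →28(L), so W
n=32: →29(L), so W
n=33: →29(L), so W
n=34: →29(L), so W
n=35: →29(L), so W
n=36: →33(W), 32(W), 31(W), 30(W) — all W, so L
n=37: →34(W), 33(W), 32(W), 31(W) — all W, so L
n=38: →35(W), 34(W), 33(W), 32(W) — all W, so L
n=39: →36(L), so W
n=40: →37(L), so W
n=41: →38(L), so W
The losing starting values of n are exactly the entries labelled L in this table (15 of them).

0, 1, 2, 9, 10, 11, 18, 19, 20, 27, 28, 29, 36, 37, 38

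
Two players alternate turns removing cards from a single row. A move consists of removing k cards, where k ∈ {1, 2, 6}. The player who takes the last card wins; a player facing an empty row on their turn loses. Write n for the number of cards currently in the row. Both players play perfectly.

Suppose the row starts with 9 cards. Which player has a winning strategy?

The first player wins.

Positions with no move are L. A position that does have a move is losing for the player to move precisely when every available move leads to a winning position for the opponent. Fill in the labels:
n=0: no move → L
n=1: can move to 0, which is L ⇒ W
n=2: can move to 0, which is L ⇒ W
n=3: moves to 2(W), 1(W); every one is W ⇒ L
n=4: can move to 3, which is L ⇒ W
n=5: can move to 3, which is L ⇒ W
n=6: can move to 0, which is L ⇒ W
n=7: moves to 6(W), 5(W), 1(W); every one is W ⇒ L
n=8: can move to 7, which is L ⇒ W
n=9: can move to 7, which is L ⇒ W
From 9 the player to move can remove 2, leaving 7, reaching an L position.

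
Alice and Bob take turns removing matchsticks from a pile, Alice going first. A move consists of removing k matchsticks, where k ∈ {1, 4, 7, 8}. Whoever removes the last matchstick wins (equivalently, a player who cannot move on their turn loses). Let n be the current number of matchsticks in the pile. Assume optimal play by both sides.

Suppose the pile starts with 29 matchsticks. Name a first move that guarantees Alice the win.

Remove 4, leaving 25.

Classify positions by backward induction: terminal positions (no move available) are L. From any other position, the mover wins iff some move reaches an L.
n=0: no move → L
n=1: reaches L-position 0 → W
n=2: only reaches 1(W), which is W → L
n=3: reaches L-position 2 → W
n=4: reaches L-position 0 → W
n=5: only reaches 4(W), 1(W), all W → L
n=6: reaches L-position 5 → W
n=7: reaches L-position 0 → W
n=8: reaches L-position 0 → W
n=9: reaches L-position 5 → W
n=10: reaches L-position 2 → W
n=11: only reaches 10(W), 7(W), 4(W), 3(W), all W → L
n=12: reaches L-position 11 → W
n=13: reaches L-position 5 → W
n=14: only reaches 13(W), 10(W), 7(W), 6(W), all W → L
n=15: reaches L-position 14 → W
n=16: only reaches 15(W), 12(W), 9(W), 8(W), all W → L
n=17: reaches L-position 16 → W
n=18: reaches L-position 14 → W
n=19: reaches L-position 11 → W
n=20: reaches L-position 16 → W
n=21: reaches L-position 14 → W
n=22: reaches L-position 14 → W
n=23: reaches L-position 16 → W
n=24: reaches L-position 16 → W
n=25: only reaches 24(W), 21(W), 18(W), 17(W), all W → L
n=26: reaches L-position 25 → W
n=27: only reaches 26(W), 23(W), 20(W), 19(W), all W → L
n=28: reaches L-position 27 → W
n=29: reaches L-position 25 → W
From 29, the L positions reachable in one move are: 25.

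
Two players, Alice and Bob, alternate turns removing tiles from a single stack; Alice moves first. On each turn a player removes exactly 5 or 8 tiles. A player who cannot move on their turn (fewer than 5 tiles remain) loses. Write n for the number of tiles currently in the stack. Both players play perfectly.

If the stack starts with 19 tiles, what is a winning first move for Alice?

Remove 5, leaving 14.

Positions with no move are L. A position that does have a move is losing for the player to move precisely when every available move leads to a winning position for the opponent. Fill in the labels:
n=0: no move → L
n=1: no move → L
n=2: no move → L
n=3: no move → L
n=4: no move → L
n=5: reaches L-position 0 → W
n=6: reaches L-position 1 → W
n=7: reaches L-position 2 → W
n=8: reaches L-position 3 → W
n=9: reaches L-position 4 → W
n=10: reaches L-position 2 → W
n=11: reaches L-position 3 → W
n=12: reaches L-position 4 → W
n=13: only reaches 8(W), 5(W), all W → L
n=14: only reaches 9(W), 6(W), all W → L
n=15: only reaches 10(W), 7(W), all W → L
n=16: only reaches 11(W), 8(W), all W → L
n=17: only reaches 12(W), 9(W), all W → L
n=18: reaches L-position 13 → W
n=19: reaches L-position 14 → W
From 19, the L positions reachable in one move are: 14.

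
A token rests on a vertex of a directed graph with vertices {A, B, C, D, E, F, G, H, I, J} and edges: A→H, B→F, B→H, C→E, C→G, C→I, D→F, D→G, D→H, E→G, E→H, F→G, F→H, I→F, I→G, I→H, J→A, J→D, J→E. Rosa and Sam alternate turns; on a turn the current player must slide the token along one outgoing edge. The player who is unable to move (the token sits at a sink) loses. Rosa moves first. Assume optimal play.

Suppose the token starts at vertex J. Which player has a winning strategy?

Use the standard recursion: the mover loses at a terminal position; elsewhere, the mover wins exactly when some move hands the opponent an L position.
Every edge goes from a vertex to one that appears earlier in the order G, H, F, I, E, C, B, A, D, J, so processing vertices in that order labels each vertex after all of its successors.
G: no outgoing edge → L
H: no outgoing edge → L
F: W (go to H, an L position)
I: W (go to H, an L position)
E: W (go to H, an L position)
C: W (go to G, an L position)
B: W (go to H, an L position)
A: W (go to H, an L position)
D: W (go to H, an L position)
J: L (options D(W), A(W), E(W) are all W)
The starting position J is L: whatever Rosa does, the opponent receives a W position.

Sam wins.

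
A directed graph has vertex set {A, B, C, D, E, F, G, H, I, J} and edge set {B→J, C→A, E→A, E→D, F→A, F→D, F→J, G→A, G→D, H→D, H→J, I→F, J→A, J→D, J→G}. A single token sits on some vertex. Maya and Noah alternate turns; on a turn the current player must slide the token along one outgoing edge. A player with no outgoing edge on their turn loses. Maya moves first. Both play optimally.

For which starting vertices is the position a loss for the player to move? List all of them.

A, B, D, I

Work bottom-up. With no move the player to move loses. Otherwise the position is W if at least one move leads to an L position for the opponent, and L if every move leads to a W.
Every edge goes from a vertex to one that appears earlier in the order D, A, G, J, E, C, F, I, B, H, so processing vertices in that order labels each vertex after all of its successors.
D: no outgoing edge → L
A: no outgoing edge → L
G: can move to A, which is L ⇒ W
J: can move to A, which is L ⇒ W
E: can move to A, which is L ⇒ W
C: can move to A, which is L ⇒ W
F: can move to A, which is L ⇒ W
I: the only move is to F(W), a W ⇒ L
B: the only move is to J(W), a W ⇒ L
H: can move to D, which is L ⇒ W
The losing starting vertices are exactly the entries labelled L in this table (4 of them).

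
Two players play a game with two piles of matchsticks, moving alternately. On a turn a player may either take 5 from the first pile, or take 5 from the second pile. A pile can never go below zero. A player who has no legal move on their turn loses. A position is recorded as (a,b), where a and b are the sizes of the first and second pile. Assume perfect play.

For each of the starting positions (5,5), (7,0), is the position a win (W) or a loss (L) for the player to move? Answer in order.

(5,5): L, (7,0): W

Classify positions by backward induction: terminal positions (no move available) are L. From any other position, the mover wins iff some move reaches an L.
No move ever increases a pile, so every position that can arise here has a ≤ 7 and b ≤ 5; it is enough to label the cells with 0 ≤ a ≤ 7 and 0 ≤ b ≤ 5.
Every move lowers a or b (never raises either), so fill the grid row by row in increasing a, and left to right within a row: each cell's successors are then already labelled.
      b=0  b=1  b=2  b=3  b=4  b=5
a=0:    L    L    L    L    L    W
a=1:    L    L    L    L    L    W
a=2:    L    L    L    L    L    W
a=3:    L    L    L    L    L    W
a=4:    L    L    L    L    L    W
a=5:    W    W    W    W    W    L
a=6:    W    W    W    W    W    L
a=7:    W    W    W    W    W    L
Cells with no legal move (terminal, hence L): (0,0), (0,1), (0,2), (0,3), (0,4), (1,0), (1,1), (1,2), (1,3), (1,4), (2,0), (2,1), (2,2), (2,3), (2,4), (3,0), (3,1), (3,2), (3,3), (3,4), (4,0), (4,1), (4,2), (4,3), (4,4).
The remaining L cells, each justified by listing all of its moves:
(5,5): only reaches (0,5)(W), (5,0)(W), all W → L
(6,5): only reaches (1,5)(W), (6,0)(W), all W → L
(7,5): only reaches (2,5)(W), (7,0)(W), all W → L
Every other cell has at least one move into one of the L cells above, so it is W.
(5,5): one of the L cells justified above, so L
(7,0): the move to (2,0) reaches an L cell, so W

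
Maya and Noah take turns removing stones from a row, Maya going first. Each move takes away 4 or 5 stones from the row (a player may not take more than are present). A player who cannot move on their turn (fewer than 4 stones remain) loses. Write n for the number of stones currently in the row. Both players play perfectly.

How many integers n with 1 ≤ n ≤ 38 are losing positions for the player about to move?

18

Label each position W (a win for the player to move) or L (a loss). A position with no legal move is L; any other position is W exactly when some move reaches an L, and L when every move reaches a W.
n=0: no move → L
n=1: no move → L
n=2: no move → L
n=3: no move → L
n=4: can move to 0, which is L ⇒ W
n=5: can move to 1, which is L ⇒ W
n=6: can move to 2, which is L ⇒ W
n=7: can move to 3, which is L ⇒ W
n=8: can move to 3, which is L ⇒ W
n=9: moves to 5(W), 4(W); every one is W ⇒ L
n=10: moves to 6(W), 5(W); every one is W ⇒ L
n=11: moves to 7(W), 6(W); every one is W ⇒ L
n=12: moves to 8(W), 7(W); every one is W ⇒ L
n=13: can move to 9, which is L ⇒ W
n=14: can move to 10, which is L ⇒ W
n=15: can move to 11, which is L ⇒ W
n=16: can move to 12, which is L ⇒ W
n=17: can move to 12, which is L ⇒ W
n=18: moves to 14(W), 13(W); every one is W ⇒ L
n=19: moves to 15(W), 14(W); every one is W ⇒ L
n=20: moves to 16(W), 15(W); every one is W ⇒ L
n=21: moves to 17(W), 16(W); every one is W ⇒ L
n=22: can move to 18, which is L ⇒ W
n=23: can move to 19, which is L ⇒ W
n=24: can move to 20, which is L ⇒ W
n=25: can move to 21, which is L ⇒ W
n=26: can move to 21, which is L ⇒ W
n=27: moves to 23(W), 22(W); every one is W ⇒ L
n=28: moves to 24(W), 23(W); every one is W ⇒ L
n=29: moves to 25(W), 24(W); every one is W ⇒ L
n=30: moves to 26(W), 25(W); every one is W ⇒ L
n=31: can move to 27, which is L ⇒ W
n=32: can move to 28, which is L ⇒ W
n=33: can move to 29, which is L ⇒ W
n=34: can move to 30, which is L ⇒ W
n=35: can move to 30, which is L ⇒ W
n=36: moves to 32(W), 31(W); every one is W ⇒ L
n=37: moves to 33(W), 32(W); every one is W ⇒ L
n=38: moves to 34(W), 33(W); every one is W ⇒ L
L entries with 1 ≤ n ≤ 38 (n=0 is outside the asked range and is not counted): n = 1, 2, 3, 9, 10, 11, 12, 18, 19, 20, 21, 27, 28, 29, 30, 36, 37, 38; that makes 18.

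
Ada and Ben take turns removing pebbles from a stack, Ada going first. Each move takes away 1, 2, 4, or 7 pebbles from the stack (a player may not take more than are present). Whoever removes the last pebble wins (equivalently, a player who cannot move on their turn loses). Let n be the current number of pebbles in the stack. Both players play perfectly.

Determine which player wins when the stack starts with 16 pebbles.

Ada wins.

Work bottom-up. With no move the player to move loses. Otherwise the position is W if at least one move leads to an L position for the opponent, and L if every move leads to a W.
n=0: no move → L
n=1: W (go to 0, an L position)
n=2: W (go to 0, an L position)
n=3: L (options 2(W), 1(W) are all W)
n=4: W (go to 3, an L position)
n=5: W (go to 3, an L position)
n=6: L (options 5(W), 4(W), 2(W) are all W)
n=7: W (go to 6, an L position)
n=8: W (go to 6, an L position)
n=9: L (options 8(W), 7(W), 5(W), 2(W) are all W)
n=10: W (go to 9, an L position)
n=11: W (go to 9, an L position)
n=12: L (options 11(W), 10(W), 8(W), 5(W) are all W)
n=13: W (go to 12, an L position)
n=14: W (go to 12, an L position)
n=15: L (options 14(W), 13(W), 11(W), 8(W) are all W)
n=16: W (go to 15, an L position)
From 16 Ada can remove 1, leaving 15, reaching an L position.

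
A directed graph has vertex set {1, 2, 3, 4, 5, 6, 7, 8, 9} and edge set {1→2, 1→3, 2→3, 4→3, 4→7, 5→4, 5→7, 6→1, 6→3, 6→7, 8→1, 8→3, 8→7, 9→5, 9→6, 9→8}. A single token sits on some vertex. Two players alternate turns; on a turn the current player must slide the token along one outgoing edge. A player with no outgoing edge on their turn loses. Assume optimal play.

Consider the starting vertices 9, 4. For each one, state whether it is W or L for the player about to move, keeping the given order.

9: L, 4: W

Build the W/L table. Terminal = L. A non-terminal position is W if it has a move to some L; otherwise it is L.
Every edge goes from a vertex to one that appears earlier in the order 7, 3, 4, 2, 5, 1, 8, 6, 9, so processing vertices in that order labels each vertex after all of its successors.
7: no outgoing edge → L
3: no outgoing edge → L
4: can move to 3, which is L ⇒ W
2: can move to 3, which is L ⇒ W
5: can move to 7, which is L ⇒ W
1: can move to 3, which is L ⇒ W
8: can move to 3, which is L ⇒ W
6: can move to 3, which is L ⇒ W
9: moves to 6(W), 8(W), 5(W); every one is W ⇒ L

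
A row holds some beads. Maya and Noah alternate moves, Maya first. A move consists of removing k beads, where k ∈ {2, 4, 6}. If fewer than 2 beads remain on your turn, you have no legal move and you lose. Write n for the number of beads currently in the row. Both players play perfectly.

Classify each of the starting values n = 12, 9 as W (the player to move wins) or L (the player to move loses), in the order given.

12: W, 9: L

Compute win/loss labels from the base case upward. A position with no move is L. Any other position is W if it can reach an L in one move, else L.
n=0: no move → L
n=1: no move → L
n=2: reaches L-position 0 → W
n=3: reaches L-position 1 → W
n=4: reaches L-position 0 → W
n=5: reaches L-position 1 → W
n=6: reaches L-position 0 → W
n=7: reaches L-position 1 → W
n=8: only reaches 6(W), 4(W), 2(W), all W → L
n=9: only reaches 7(W), 5(W), 3(W), all W → L
n=10: reaches L-position 8 → W
n=11: reaches L-position 9 → W
n=12: reaches L-position 8 → W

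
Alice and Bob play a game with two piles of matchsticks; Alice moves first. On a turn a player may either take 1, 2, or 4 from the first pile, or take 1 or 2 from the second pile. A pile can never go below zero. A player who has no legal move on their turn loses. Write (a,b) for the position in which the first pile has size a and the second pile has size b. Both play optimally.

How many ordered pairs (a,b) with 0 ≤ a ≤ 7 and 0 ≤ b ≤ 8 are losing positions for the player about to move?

Compute win/loss labels from the base case upward. A position with no move is L. Any other position is W if it can reach an L in one move, else L.
Every move lowers a or b (never raises either), so fill the grid row by row in increasing a, and left to right within a row: each cell's successors are then already labelled.
      b=0  b=1  b=2  b=3  b=4  b=5  b=6  b=7  b=8
a=0:    L    W    W    L    W    W    L    W    W
a=1:    W    L    W    W    L    W    W    L    W
a=2:    W    W    L    W    W    L    W    W    L
a=3:    L    W    W    L    W    W    L    W    W
a=4:    W    L    W    W    L    W    W    L    W
a=5:    W    W    L    W    W    L    W    W    L
a=6:    L    W    W    L    W    W    L    W    W
a=7:    W    L    W    W    L    W    W    L    W
Cells with no legal move (terminal, hence L): (0,0).
The remaining L cells, each justified by listing all of its moves:
(0,3): L (options (0,2)(W), (0,1)(W) are all W)
(0,6): L (options (0,5)(W), (0,4)(W) are all W)
(1,1): L (options (0,1)(W), (1,0)(W) are all W)
(1,4): L (options (0,4)(W), (1,3)(W), (1,2)(W) are all W)
(1,7): L (options (0,7)(W), (1,6)(W), (1,5)(W) are all W)
(2,2): L (options (1,2)(W), (0,2)(W), (2,1)(W), (2,0)(W) are all W)
(2,5): L (options (1,5)(W), (0,5)(W), (2,4)(W), (2,3)(W) are all W)
(2,8): L (options (1,8)(W), (0,8)(W), (2,7)(W), (2,6)(W) are all W)
(3,0): L (options (2,0)(W), (1,0)(W) are all W)
(3,3): L (options (2,3)(W), (1,3)(W), (3,2)(W), (3,1)(W) are all W)
(3,6): L (options (2,6)(W), (1,6)(W), (3,5)(W), (3,4)(W) are all W)
(4,1): L (options (3,1)(W), (2,1)(W), (0,1)(W), (4,0)(W) are all W)
(4,4): L (options (3,4)(W), (2,4)(W), (0,4)(W), (4,3)(W), (4,2)(W) are all W)
(4,7): L (options (3,7)(W), (2,7)(W), (0,7)(W), (4,6)(W), (4,5)(W) are all W)
(5,2): L (options (4,2)(W), (3,2)(W), (1,2)(W), (5,1)(W), (5,0)(W) are all W)
(5,5): L (options (4,5)(W), (3,5)(W), (1,5)(W), (5,4)(W), (5,3)(W) are all W)
(5,8): L (options (4,8)(W), (3,8)(W), (1,8)(W), (5,7)(W), (5,6)(W) are all W)
(6,0): L (options (5,0)(W), (4,0)(W), (2,0)(W) are all W)
(6,3): L (options (5,3)(W), (4,3)(W), (2,3)(W), (6,2)(W), (6,1)(W) are all W)
(6,6): L (options (5,6)(W), (4,6)(W), (2,6)(W), (6,5)(W), (6,4)(W) are all W)
(7,1): L (options (6,1)(W), (5,1)(W), (3,1)(W), (7,0)(W) are all W)
(7,4): L (options (6,4)(W), (5,4)(W), (3,4)(W), (7,3)(W), (7,2)(W) are all W)
(7,7): L (options (6,7)(W), (5,7)(W), (3,7)(W), (7,6)(W), (7,5)(W) are all W)
Every other cell has at least one move into one of the L cells above, so it is W.
L cells per row: a=0: 3, a=1: 3, a=2: 3, a=3: 3, a=4: 3, a=5: 3, a=6: 3, a=7: 3; total 24.

24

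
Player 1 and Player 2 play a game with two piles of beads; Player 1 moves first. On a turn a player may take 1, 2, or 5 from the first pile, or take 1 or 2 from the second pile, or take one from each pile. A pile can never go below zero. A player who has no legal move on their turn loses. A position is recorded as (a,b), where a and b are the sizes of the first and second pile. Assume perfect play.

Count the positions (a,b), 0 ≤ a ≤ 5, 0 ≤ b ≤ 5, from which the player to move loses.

12

Positions with no move are L. A position that does have a move is losing for the player to move precisely when every available move leads to a winning position for the opponent. Fill in the labels:
Every move lowers a or b (never raises either), so fill the grid row by row in increasing a, and left to right within a row: each cell's successors are then already labelled.
      b=0  b=1  b=2  b=3  b=4  b=5
a=0:    L    W    W    L    W    W
a=1:    W    W    L    W    W    L
a=2:    W    L    W    W    L    W
a=3:    L    W    W    L    W    W
a=4:    W    W    L    W    W    L
a=5:    W    L    W    W    L    W
Cells with no legal move (terminal, hence L): (0,0).
The remaining L cells, each justified by listing all of its moves:
(0,3): L (options (0,2)(W), (0,1)(W) are all W)
(1,2): L (options (0,2)(W), (1,1)(W), (1,0)(W), (0,1)(W) are all W)
(1,5): L (options (0,5)(W), (1,4)(W), (1,3)(W), (0,4)(W) are all W)
(2,1): L (options (1,1)(W), (0,1)(W), (2,0)(W), (1,0)(W) are all W)
(2,4): L (options (1,4)(W), (0,4)(W), (2,3)(W), (2,2)(W), (1,3)(W) are all W)
(3,0): L (options (2,0)(W), (1,0)(W) are all W)
(3,3): L (options (2,3)(W), (1,3)(W), (3,2)(W), (3,1)(W), (2,2)(W) are all W)
(4,2): L (options (3,2)(W), (2,2)(W), (4,1)(W), (4,0)(W), (3,1)(W) are all W)
(4,5): L (options (3,5)(W), (2,5)(W), (4,4)(W), (4,3)(W), (3,4)(W) are all W)
(5,1): L (options (4,1)(W), (3,1)(W), (0,1)(W), (5,0)(W), (4,0)(W) are all W)
(5,4): L (options (4,4)(W), (3,4)(W), (0,4)(W), (5,3)(W), (5,2)(W), (4,3)(W) are all W)
Every other cell has at least one move into one of the L cells above, so it is W.
L cells per row: a=0: 2, a=1: 2, a=2: 2, a=3: 2, a=4: 2, a=5: 2; total 12.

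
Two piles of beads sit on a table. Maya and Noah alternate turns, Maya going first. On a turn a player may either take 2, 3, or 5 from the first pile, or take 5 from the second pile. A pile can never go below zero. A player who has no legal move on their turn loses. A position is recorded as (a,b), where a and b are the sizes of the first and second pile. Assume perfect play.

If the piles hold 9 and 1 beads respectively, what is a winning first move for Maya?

Build the W/L table. Terminal = L. A non-terminal position is W if it has a move to some L; otherwise it is L.
No move ever increases a pile, so every position that can arise here has a ≤ 9 and b ≤ 1; it is enough to label the cells with 0 ≤ a ≤ 9 and 0 ≤ b ≤ 1.
Every move lowers a or b (never raises either), so fill the grid row by row in increasing a, and left to right within a row: each cell's successors are then already labelled.
      b=0  b=1
a=0:    L    L
a=1:    L    L
a=2:    W    W
a=3:    W    W
a=4:    W    W
a=5:    W    W
a=6:    W    W
a=7:    L    L
a=8:    L    L
a=9:    W    W
Cells with no legal move (terminal, hence L): (0,0), (0,1), (1,0), (1,1).
The remaining L cells, each justified by listing all of its moves:
(7,0): moves to (5,0)(W), (4,0)(W), (2,0)(W); every one is W ⇒ L
(7,1): moves to (5,1)(W), (4,1)(W), (2,1)(W); every one is W ⇒ L
(8,0): moves to (6,0)(W), (5,0)(W), (3,0)(W); every one is W ⇒ L
(8,1): moves to (6,1)(W), (5,1)(W), (3,1)(W); every one is W ⇒ L
Every other cell has at least one move into one of the L cells above, so it is W.
From (9,1), the L positions reachable in one move are: (7,1).

Move to (7,1).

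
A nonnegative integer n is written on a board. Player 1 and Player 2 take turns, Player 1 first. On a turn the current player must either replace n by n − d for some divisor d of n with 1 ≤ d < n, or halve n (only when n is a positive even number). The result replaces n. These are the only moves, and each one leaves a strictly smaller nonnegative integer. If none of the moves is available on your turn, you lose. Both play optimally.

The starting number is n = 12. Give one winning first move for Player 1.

Move to 9.

Classify positions by backward induction: terminal positions (no move available) are L. From any other position, the mover wins iff some move reaches an L.
n=0: no move → L
n=1: no move → L
n=2: →1(L), so W
n=3: →2(W) only, which is W, so L
n=4: →3(L), so W
n=5: →4(W) only, which is W, so L
n=6: →3(L), so W
n=7: →6(W) only, which is W, so L
n=8: →7(L), so W
n=9: →6(W), 8(W) — all W, so L
n=10: →5(L), so W
n=11: →10(W) only, which is W, so L
n=12: →9(L), so W
From 12, the L positions reachable in one move are: 9, 11. Any move reaching one of these is winning.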